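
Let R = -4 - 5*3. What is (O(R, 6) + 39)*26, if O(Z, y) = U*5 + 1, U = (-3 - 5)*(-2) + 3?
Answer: 3510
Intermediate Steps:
R = -19 (R = -4 - 15 = -19)
U = 19 (U = -8*(-2) + 3 = 16 + 3 = 19)
O(Z, y) = 96 (O(Z, y) = 19*5 + 1 = 95 + 1 = 96)
(O(R, 6) + 39)*26 = (96 + 39)*26 = 135*26 = 3510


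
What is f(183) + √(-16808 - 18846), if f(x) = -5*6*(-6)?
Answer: 180 + I*√35654 ≈ 180.0 + 188.82*I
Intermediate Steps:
f(x) = 180 (f(x) = -30*(-6) = 180)
f(183) + √(-16808 - 18846) = 180 + √(-16808 - 18846) = 180 + √(-35654) = 180 + I*√35654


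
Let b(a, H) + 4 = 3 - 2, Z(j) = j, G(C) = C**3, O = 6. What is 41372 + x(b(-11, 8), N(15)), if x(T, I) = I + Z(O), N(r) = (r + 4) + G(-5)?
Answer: 41272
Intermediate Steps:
b(a, H) = -3 (b(a, H) = -4 + (3 - 2) = -4 + 1 = -3)
N(r) = -121 + r (N(r) = (r + 4) + (-5)**3 = (4 + r) - 125 = -121 + r)
x(T, I) = 6 + I (x(T, I) = I + 6 = 6 + I)
41372 + x(b(-11, 8), N(15)) = 41372 + (6 + (-121 + 15)) = 41372 + (6 - 106) = 41372 - 100 = 41272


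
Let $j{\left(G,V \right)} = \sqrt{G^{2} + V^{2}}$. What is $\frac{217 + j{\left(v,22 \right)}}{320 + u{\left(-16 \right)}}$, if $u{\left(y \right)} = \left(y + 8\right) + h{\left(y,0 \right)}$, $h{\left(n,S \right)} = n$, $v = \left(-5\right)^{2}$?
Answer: $\frac{217}{296} + \frac{\sqrt{1109}}{296} \approx 0.84561$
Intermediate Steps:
$v = 25$
$u{\left(y \right)} = 8 + 2 y$ ($u{\left(y \right)} = \left(y + 8\right) + y = \left(8 + y\right) + y = 8 + 2 y$)
$\frac{217 + j{\left(v,22 \right)}}{320 + u{\left(-16 \right)}} = \frac{217 + \sqrt{25^{2} + 22^{2}}}{320 + \left(8 + 2 \left(-16\right)\right)} = \frac{217 + \sqrt{625 + 484}}{320 + \left(8 - 32\right)} = \frac{217 + \sqrt{1109}}{320 - 24} = \frac{217 + \sqrt{1109}}{296} = \left(217 + \sqrt{1109}\right) \frac{1}{296} = \frac{217}{296} + \frac{\sqrt{1109}}{296}$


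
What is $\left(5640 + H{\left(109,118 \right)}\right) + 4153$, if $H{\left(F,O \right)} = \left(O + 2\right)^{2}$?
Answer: $24193$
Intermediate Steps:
$H{\left(F,O \right)} = \left(2 + O\right)^{2}$
$\left(5640 + H{\left(109,118 \right)}\right) + 4153 = \left(5640 + \left(2 + 118\right)^{2}\right) + 4153 = \left(5640 + 120^{2}\right) + 4153 = \left(5640 + 14400\right) + 4153 = 20040 + 4153 = 24193$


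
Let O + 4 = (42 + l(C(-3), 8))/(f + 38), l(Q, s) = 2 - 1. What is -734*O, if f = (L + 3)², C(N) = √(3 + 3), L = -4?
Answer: 82942/39 ≈ 2126.7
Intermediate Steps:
C(N) = √6
f = 1 (f = (-4 + 3)² = (-1)² = 1)
l(Q, s) = 1
O = -113/39 (O = -4 + (42 + 1)/(1 + 38) = -4 + 43/39 = -113/39 ≈ -2.8974)
-734*O = -734*(-113/39) = 82942/39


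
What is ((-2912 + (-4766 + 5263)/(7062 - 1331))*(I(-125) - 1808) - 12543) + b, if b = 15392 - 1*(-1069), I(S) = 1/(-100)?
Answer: 120779365359/22924 ≈ 5.2687e+6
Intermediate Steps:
I(S) = -1/100
b = 16461 (b = 15392 + 1069 = 16461)
((-2912 + (-4766 + 5263)/(7062 - 1331))*(I(-125) - 1808) - 12543) + b = ((-2912 + (-4766 + 5263)/(7062 - 1331))*(-1/100 - 1808) - 12543) + 16461 = ((-2912 + 497/5731)*(-180801/100) - 12543) + 16461 = (-16688175/5731*(-180801/100) - 12543) + 16461 = (120689549127/22924 - 12543) + 16461 = 120402013395/22924 + 16461 = 120779365359/22924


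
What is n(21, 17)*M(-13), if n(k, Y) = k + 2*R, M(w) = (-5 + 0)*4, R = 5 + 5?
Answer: -820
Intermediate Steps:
R = 10
M(w) = -20 (M(w) = -5*4 = -20)
n(k, Y) = 20 + k (n(k, Y) = k + 2*10 = k + 20 = 20 + k)
n(21, 17)*M(-13) = (20 + 21)*(-20) = 41*(-20) = -820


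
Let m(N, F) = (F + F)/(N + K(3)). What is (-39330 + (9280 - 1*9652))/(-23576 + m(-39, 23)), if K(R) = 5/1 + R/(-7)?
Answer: 1594697/947023 ≈ 1.6839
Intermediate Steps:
K(R) = 5 - R/7 (K(R) = 5*1 + R*(-⅐) = 5 - R/7)
m(N, F) = 2*F/(32/7 + N) (m(N, F) = (F + F)/(N + (5 - ⅐*3)) = (2*F)/(N + (5 - 3/7)) = (2*F)/(N + 32/7) = (2*F)/(32/7 + N) = 2*F/(32/7 + N))
(-39330 + (9280 - 1*9652))/(-23576 + m(-39, 23)) = (-39330 + (9280 - 1*9652))/(-23576 + 14*23/(32 + 7*(-39))) = (-39330 + (9280 - 9652))/(-23576 + 14*23/(32 - 273)) = (-39330 - 372)/(-23576 + 14*23/(-241)) = -39702/(-23576 + 14*23*(-1/241)) = -39702/(-23576 - 322/241) = -39702/(-5682138/241) = -39702*(-241/5682138) = 1594697/947023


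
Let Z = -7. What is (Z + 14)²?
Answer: 49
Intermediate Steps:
(Z + 14)² = (-7 + 14)² = 7² = 49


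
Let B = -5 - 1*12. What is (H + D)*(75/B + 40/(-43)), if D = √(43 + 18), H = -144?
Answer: 562320/731 - 3905*√61/731 ≈ 727.53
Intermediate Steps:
B = -17 (B = -5 - 12 = -17)
D = √61 ≈ 7.8102
(H + D)*(75/B + 40/(-43)) = (-144 + √61)*(75/(-17) + 40/(-43)) = (-144 + √61)*(75*(-1/17) + 40*(-1/43)) = (-144 + √61)*(-75/17 - 40/43) = (-144 + √61)*(-3905/731) = 562320/731 - 3905*√61/731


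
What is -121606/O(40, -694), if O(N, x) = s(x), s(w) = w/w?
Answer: -121606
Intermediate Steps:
s(w) = 1
O(N, x) = 1
-121606/O(40, -694) = -121606/1 = -121606*1 = -121606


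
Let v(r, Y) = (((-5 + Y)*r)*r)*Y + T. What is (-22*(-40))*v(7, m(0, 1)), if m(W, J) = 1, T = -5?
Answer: -176880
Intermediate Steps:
v(r, Y) = -5 + Y*r**2*(-5 + Y) (v(r, Y) = (((-5 + Y)*r)*r)*Y - 5 = ((r*(-5 + Y))*r)*Y - 5 = (r**2*(-5 + Y))*Y - 5 = Y*r**2*(-5 + Y) - 5 = -5 + Y*r**2*(-5 + Y))
(-22*(-40))*v(7, m(0, 1)) = (-22*(-40))*(-5 + 1**2*7**2 - 5*1*7**2) = 880*(-5 + 1*49 - 5*1*49) = 880*(-5 + 49 - 245) = 880*(-201) = -176880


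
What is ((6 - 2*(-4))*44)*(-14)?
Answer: -8624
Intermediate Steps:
((6 - 2*(-4))*44)*(-14) = ((6 - 1*(-8))*44)*(-14) = ((6 + 8)*44)*(-14) = (14*44)*(-14) = 616*(-14) = -8624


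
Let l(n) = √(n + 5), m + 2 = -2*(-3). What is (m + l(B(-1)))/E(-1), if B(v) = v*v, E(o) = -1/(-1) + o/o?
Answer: 2 + √6/2 ≈ 3.2247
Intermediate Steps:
m = 4 (m = -2 - 2*(-3) = -2 + 6 = 4)
E(o) = 2 (E(o) = -1*(-1) + 1 = 1 + 1 = 2)
B(v) = v²
l(n) = √(5 + n)
(m + l(B(-1)))/E(-1) = (4 + √(5 + (-1)²))/2 = (4 + √(5 + 1))/2 = (4 + √6)/2 = 2 + √6/2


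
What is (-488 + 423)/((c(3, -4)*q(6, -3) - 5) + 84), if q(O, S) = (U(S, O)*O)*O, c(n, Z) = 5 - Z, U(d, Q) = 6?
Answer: -65/2023 ≈ -0.032130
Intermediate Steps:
q(O, S) = 6*O² (q(O, S) = (6*O)*O = 6*O²)
(-488 + 423)/((c(3, -4)*q(6, -3) - 5) + 84) = (-488 + 423)/(((5 - 1*(-4))*(6*6²) - 5) + 84) = -65/(((5 + 4)*(6*36) - 5) + 84) = -65/((9*216 - 5) + 84) = -65/((1944 - 5) + 84) = -65/(1939 + 84) = -65/2023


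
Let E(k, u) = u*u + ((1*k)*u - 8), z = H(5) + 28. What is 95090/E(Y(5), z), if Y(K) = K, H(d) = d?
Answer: 47545/623 ≈ 76.316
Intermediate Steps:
z = 33 (z = 5 + 28 = 33)
E(k, u) = -8 + u² + k*u (E(k, u) = u² + (k*u - 8) = u² + (-8 + k*u) = -8 + u² + k*u)
95090/E(Y(5), z) = 95090/(-8 + 33² + 5*33) = 95090/(-8 + 1089 + 165) = 95090/1246 = 95090*(1/1246) = 47545/623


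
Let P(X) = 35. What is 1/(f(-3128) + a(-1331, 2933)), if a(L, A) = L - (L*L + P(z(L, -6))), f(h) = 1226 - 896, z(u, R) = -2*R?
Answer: -1/1772597 ≈ -5.6414e-7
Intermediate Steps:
f(h) = 330
a(L, A) = -35 + L - L² (a(L, A) = L - (L*L + 35) = L - (L² + 35) = L - (35 + L²) = L + (-35 - L²) = -35 + L - L²)
1/(f(-3128) + a(-1331, 2933)) = 1/(330 + (-35 - 1331 - 1*(-1331)²)) = 1/(330 + (-35 - 1331 - 1*1771561)) = 1/(330 + (-35 - 1331 - 1771561)) = 1/(330 - 1772927) = 1/(-1772597) = -1/1772597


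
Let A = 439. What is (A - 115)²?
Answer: 104976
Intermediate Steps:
(A - 115)² = (439 - 115)² = 324² = 104976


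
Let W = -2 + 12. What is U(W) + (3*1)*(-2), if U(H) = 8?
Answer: 2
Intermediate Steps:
W = 10
U(W) + (3*1)*(-2) = 8 + (3*1)*(-2) = 8 + 3*(-2) = 8 - 6 = 2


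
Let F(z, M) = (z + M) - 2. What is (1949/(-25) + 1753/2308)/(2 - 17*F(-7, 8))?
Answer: -4454467/1096300 ≈ -4.0632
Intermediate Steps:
F(z, M) = -2 + M + z (F(z, M) = (M + z) - 2 = -2 + M + z)
(1949/(-25) + 1753/2308)/(2 - 17*F(-7, 8)) = (1949/(-25) + 1753/2308)/(2 - 17*(-2 + 8 - 7)) = (1949*(-1/25) + 1753*(1/2308))/(2 - 17*(-1)) = (-1949/25 + 1753/2308)/(2 + 17) = -4454467/57700/19 = -4454467/57700*1/19 = -4454467/1096300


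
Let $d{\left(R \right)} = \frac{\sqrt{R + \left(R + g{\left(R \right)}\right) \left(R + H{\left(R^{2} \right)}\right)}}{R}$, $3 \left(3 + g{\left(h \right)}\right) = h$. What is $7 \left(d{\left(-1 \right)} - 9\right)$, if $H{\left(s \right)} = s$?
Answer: $-63 - 7 i \approx -63.0 - 7.0 i$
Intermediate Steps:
$g{\left(h \right)} = -3 + \frac{h}{3}$
$d{\left(R \right)} = \frac{\sqrt{R + \left(-3 + \frac{4 R}{3}\right) \left(R + R^{2}\right)}}{R}$ ($d{\left(R \right)} = \frac{\sqrt{R + \left(R + \left(-3 + \frac{R}{3}\right)\right) \left(R + R^{2}\right)}}{R} = \frac{\sqrt{R + \left(-3 + \frac{4 R}{3}\right) \left(R + R^{2}\right)}}{R}$)
$7 \left(d{\left(-1 \right)} - 9\right) = 7 \left(\frac{\sqrt{3} \sqrt{- (-6 - -5 + 4 \left(-1\right)^{2})}}{3 \left(-1\right)} - 9\right) = 7 \left(\frac{1}{3} \sqrt{3} \left(-1\right) \sqrt{- (-6 + 5 + 4 \cdot 1)} - 9\right) = 7 \left(\frac{1}{3} \sqrt{3} \left(-1\right) \sqrt{- (-6 + 5 + 4)} - 9\right) = 7 \left(\frac{1}{3} \sqrt{3} \left(-1\right) \sqrt{\left(-1\right) 3} - 9\right) = 7 \left(\frac{1}{3} \sqrt{3} \left(-1\right) \sqrt{-3} - 9\right) = 7 \left(\frac{1}{3} \sqrt{3} \left(-1\right) i \sqrt{3} - 9\right) = 7 \left(- i - 9\right) = 7 \left(-9 - i\right) = -63 - 7 i$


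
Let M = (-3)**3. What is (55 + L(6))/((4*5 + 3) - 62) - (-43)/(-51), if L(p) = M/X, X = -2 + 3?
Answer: -345/221 ≈ -1.5611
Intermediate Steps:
X = 1
M = -27
L(p) = -27 (L(p) = -27/1 = -27*1 = -27)
(55 + L(6))/((4*5 + 3) - 62) - (-43)/(-51) = (55 - 27)/((4*5 + 3) - 62) - (-43)/(-51) = 28/((20 + 3) - 62) - (-43)*(-1)/51 = 28/(23 - 62) - 43*1/51 = 28/(-39) - 43/51 = 28*(-1/39) - 43/51 = -28/39 - 43/51 = -345/221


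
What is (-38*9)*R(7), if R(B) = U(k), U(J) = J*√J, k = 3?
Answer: -1026*√3 ≈ -1777.1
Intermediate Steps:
U(J) = J^(3/2)
R(B) = 3*√3 (R(B) = 3^(3/2) = 3*√3)
(-38*9)*R(7) = (-38*9)*(3*√3) = -1026*√3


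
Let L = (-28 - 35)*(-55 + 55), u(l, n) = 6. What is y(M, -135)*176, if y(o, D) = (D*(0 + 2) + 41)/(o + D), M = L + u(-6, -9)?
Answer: 40304/129 ≈ 312.43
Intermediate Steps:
L = 0 (L = -63*0 = 0)
M = 6 (M = 0 + 6 = 6)
y(o, D) = (41 + 2*D)/(D + o) (y(o, D) = (D*2 + 41)/(D + o) = (2*D + 41)/(D + o) = (41 + 2*D)/(D + o))
y(M, -135)*176 = ((41 + 2*(-135))/(-135 + 6))*176 = ((41 - 270)/(-129))*176 = -1/129*(-229)*176 = (229/129)*176 = 40304/129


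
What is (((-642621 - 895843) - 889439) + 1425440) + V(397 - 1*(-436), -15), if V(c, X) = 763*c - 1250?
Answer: -368134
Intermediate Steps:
V(c, X) = -1250 + 763*c
(((-642621 - 895843) - 889439) + 1425440) + V(397 - 1*(-436), -15) = (((-642621 - 895843) - 889439) + 1425440) + (-1250 + 763*(397 - 1*(-436))) = ((-1538464 - 889439) + 1425440) + (-1250 + 763*(397 + 436)) = (-2427903 + 1425440) + (-1250 + 763*833) = -1002463 + (-1250 + 635579) = -1002463 + 634329 = -368134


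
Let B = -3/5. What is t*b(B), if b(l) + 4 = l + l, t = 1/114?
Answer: -13/285 ≈ -0.045614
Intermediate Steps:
B = -⅗ (B = -3*⅕ = -⅗ ≈ -0.60000)
t = 1/114 ≈ 0.0087719
b(l) = -4 + 2*l (b(l) = -4 + (l + l) = -4 + 2*l)
t*b(B) = (-4 + 2*(-⅗))/114 = (-4 - 6/5)/114 = (1/114)*(-26/5) = -13/285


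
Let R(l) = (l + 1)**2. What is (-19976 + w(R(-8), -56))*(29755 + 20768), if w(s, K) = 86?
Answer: -1004902470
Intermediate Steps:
R(l) = (1 + l)**2
(-19976 + w(R(-8), -56))*(29755 + 20768) = (-19976 + 86)*(29755 + 20768) = -19890*50523 = -1004902470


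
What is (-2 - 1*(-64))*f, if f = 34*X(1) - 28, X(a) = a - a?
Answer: -1736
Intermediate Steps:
X(a) = 0
f = -28 (f = 34*0 - 28 = 0 - 28 = -28)
(-2 - 1*(-64))*f = (-2 - 1*(-64))*(-28) = (-2 + 64)*(-28) = 62*(-28) = -1736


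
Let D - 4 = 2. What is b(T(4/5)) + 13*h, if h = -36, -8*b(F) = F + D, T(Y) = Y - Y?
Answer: -1875/4 ≈ -468.75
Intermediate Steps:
D = 6 (D = 4 + 2 = 6)
T(Y) = 0
b(F) = -¾ - F/8 (b(F) = -(F + 6)/8 = -(6 + F)/8 = -¾ - F/8)
b(T(4/5)) + 13*h = (-¾ - ⅛*0) + 13*(-36) = (-¾ + 0) - 468 = -¾ - 468 = -1875/4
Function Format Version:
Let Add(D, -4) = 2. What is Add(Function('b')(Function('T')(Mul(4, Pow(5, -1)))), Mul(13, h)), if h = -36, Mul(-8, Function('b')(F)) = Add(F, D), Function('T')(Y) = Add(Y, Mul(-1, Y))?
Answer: Rational(-1875, 4) ≈ -468.75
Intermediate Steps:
D = 6 (D = Add(4, 2) = 6)
Function('T')(Y) = 0
Function('b')(F) = Add(Rational(-3, 4), Mul(Rational(-1, 8), F)) (Function('b')(F) = Mul(Rational(-1, 8), Add(F, 6)) = Mul(Rational(-1, 8), Add(6, F)) = Add(Rational(-3, 4), Mul(Rational(-1, 8), F)))
Add(Function('b')(Function('T')(Mul(4, Pow(5, -1)))), Mul(13, h)) = Add(Add(Rational(-3, 4), Mul(Rational(-1, 8), 0)), Mul(13, -36)) = Add(Add(Rational(-3, 4), 0), -468) = Add(Rational(-3, 4), -468) = Rational(-1875, 4)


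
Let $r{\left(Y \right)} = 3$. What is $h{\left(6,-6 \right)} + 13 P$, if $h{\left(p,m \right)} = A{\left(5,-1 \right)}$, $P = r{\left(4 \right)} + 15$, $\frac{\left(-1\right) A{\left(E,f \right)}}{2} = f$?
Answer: $236$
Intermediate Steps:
$A{\left(E,f \right)} = - 2 f$
$P = 18$ ($P = 3 + 15 = 18$)
$h{\left(p,m \right)} = 2$ ($h{\left(p,m \right)} = \left(-2\right) \left(-1\right) = 2$)
$h{\left(6,-6 \right)} + 13 P = 2 + 13 \cdot 18 = 2 + 234 = 236$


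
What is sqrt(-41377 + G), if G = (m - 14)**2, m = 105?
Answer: 2*I*sqrt(8274) ≈ 181.92*I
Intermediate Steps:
G = 8281 (G = (105 - 14)**2 = 91**2 = 8281)
sqrt(-41377 + G) = sqrt(-41377 + 8281) = sqrt(-33096) = 2*I*sqrt(8274)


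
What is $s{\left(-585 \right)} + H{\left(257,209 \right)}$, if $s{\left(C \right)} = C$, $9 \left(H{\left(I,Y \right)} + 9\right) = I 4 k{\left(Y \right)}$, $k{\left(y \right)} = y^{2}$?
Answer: $\frac{44898722}{9} \approx 4.9887 \cdot 10^{6}$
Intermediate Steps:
$H{\left(I,Y \right)} = -9 + \frac{4 I Y^{2}}{9}$ ($H{\left(I,Y \right)} = -9 + \frac{I 4 Y^{2}}{9} = -9 + \frac{4 I Y^{2}}{9}$)
$s{\left(-585 \right)} + H{\left(257,209 \right)} = -585 - \left(9 - \frac{1028 \cdot 209^{2}}{9}\right) = -585 - \left(9 - \frac{44904068}{9}\right) = -585 + \left(-9 + \frac{44904068}{9}\right) = -585 + \frac{44903987}{9} = \frac{44898722}{9}$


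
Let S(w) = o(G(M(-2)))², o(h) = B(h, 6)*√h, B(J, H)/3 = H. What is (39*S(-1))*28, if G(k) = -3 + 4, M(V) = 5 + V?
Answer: 353808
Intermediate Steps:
G(k) = 1
B(J, H) = 3*H
o(h) = 18*√h (o(h) = (3*6)*√h = 18*√h)
S(w) = 324 (S(w) = (18*√1)² = (18*1)² = 18² = 324)
(39*S(-1))*28 = (39*324)*28 = 12636*28 = 353808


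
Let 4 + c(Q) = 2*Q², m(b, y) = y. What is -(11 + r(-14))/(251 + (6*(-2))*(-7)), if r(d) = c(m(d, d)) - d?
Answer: -413/335 ≈ -1.2328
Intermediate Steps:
c(Q) = -4 + 2*Q²
r(d) = -4 - d + 2*d² (r(d) = (-4 + 2*d²) - d = -4 - d + 2*d²)
-(11 + r(-14))/(251 + (6*(-2))*(-7)) = -(11 + (-4 - 1*(-14) + 2*(-14)²))/(251 + (6*(-2))*(-7)) = -(11 + (-4 + 14 + 2*196))/(251 - 12*(-7)) = -(11 + (-4 + 14 + 392))/(251 + 84) = -(11 + 402)/335 = -413/335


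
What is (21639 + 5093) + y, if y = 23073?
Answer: 49805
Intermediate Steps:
(21639 + 5093) + y = (21639 + 5093) + 23073 = 26732 + 23073 = 49805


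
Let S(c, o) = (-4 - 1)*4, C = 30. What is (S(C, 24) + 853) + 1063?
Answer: 1896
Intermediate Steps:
S(c, o) = -20 (S(c, o) = -5*4 = -20)
(S(C, 24) + 853) + 1063 = (-20 + 853) + 1063 = 833 + 1063 = 1896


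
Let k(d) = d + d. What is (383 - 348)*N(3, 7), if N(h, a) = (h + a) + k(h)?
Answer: 560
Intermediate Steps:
k(d) = 2*d
N(h, a) = a + 3*h (N(h, a) = (h + a) + 2*h = (a + h) + 2*h = a + 3*h)
(383 - 348)*N(3, 7) = (383 - 348)*(7 + 3*3) = 35*(7 + 9) = 35*16 = 560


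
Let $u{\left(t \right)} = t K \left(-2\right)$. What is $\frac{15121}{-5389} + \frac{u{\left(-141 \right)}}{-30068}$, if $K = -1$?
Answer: $- \frac{226569265}{81018226} \approx -2.7965$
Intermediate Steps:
$u{\left(t \right)} = 2 t$ ($u{\left(t \right)} = t \left(-1\right) \left(-2\right) = - t \left(-2\right) = 2 t$)
$\frac{15121}{-5389} + \frac{u{\left(-141 \right)}}{-30068} = \frac{15121}{-5389} + \frac{2 \left(-141\right)}{-30068} = 15121 \left(- \frac{1}{5389}\right) - - \frac{141}{15034} = - \frac{15121}{5389} + \frac{141}{15034} = - \frac{226569265}{81018226}$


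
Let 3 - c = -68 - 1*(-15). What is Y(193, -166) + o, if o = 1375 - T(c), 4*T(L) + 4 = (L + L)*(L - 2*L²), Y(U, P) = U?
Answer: 175617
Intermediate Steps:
c = 56 (c = 3 - (-68 - 1*(-15)) = 3 - (-68 + 15) = 3 - 1*(-53) = 3 + 53 = 56)
T(L) = -1 + L*(L - 2*L²)/2 (T(L) = -1 + ((L + L)*(L - 2*L²))/4 = -1 + ((2*L)*(L - 2*L²))/4 = -1 + (2*L*(L - 2*L²))/4 = -1 + L*(L - 2*L²)/2)
o = 175424 (o = 1375 - (-1 + (½)*56² - 1*56³) = 1375 - (-1 + (½)*3136 - 1*175616) = 1375 - (-1 + 1568 - 175616) = 1375 - 1*(-174049) = 1375 + 174049 = 175424)
Y(193, -166) + o = 193 + 175424 = 175617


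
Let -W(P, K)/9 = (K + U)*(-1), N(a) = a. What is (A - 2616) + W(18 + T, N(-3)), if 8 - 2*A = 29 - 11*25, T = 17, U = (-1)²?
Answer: -2507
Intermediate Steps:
U = 1
A = 127 (A = 4 - (29 - 11*25)/2 = 4 - (29 - 275)/2 = 4 - ½*(-246) = 4 + 123 = 127)
W(P, K) = 9 + 9*K (W(P, K) = -9*(K + 1)*(-1) = -9*(1 + K)*(-1) = -9*(-1 - K) = 9 + 9*K)
(A - 2616) + W(18 + T, N(-3)) = (127 - 2616) + (9 + 9*(-3)) = -2489 + (9 - 27) = -2489 - 18 = -2507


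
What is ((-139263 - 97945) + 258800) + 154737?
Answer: 176329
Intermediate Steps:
((-139263 - 97945) + 258800) + 154737 = (-237208 + 258800) + 154737 = 21592 + 154737 = 176329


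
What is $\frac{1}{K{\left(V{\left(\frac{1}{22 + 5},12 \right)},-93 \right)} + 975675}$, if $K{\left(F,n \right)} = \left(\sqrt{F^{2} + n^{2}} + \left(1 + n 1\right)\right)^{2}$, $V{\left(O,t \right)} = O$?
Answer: $\frac{527608248237}{523647521407052281} + \frac{3621672 \sqrt{6305122}}{523647521407052281} \approx 1.0249 \cdot 10^{-6}$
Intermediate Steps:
$K{\left(F,n \right)} = \left(1 + n + \sqrt{F^{2} + n^{2}}\right)^{2}$ ($K{\left(F,n \right)} = \left(\sqrt{F^{2} + n^{2}} + \left(1 + n\right)\right)^{2} = \left(1 + n + \sqrt{F^{2} + n^{2}}\right)^{2}$)
$\frac{1}{K{\left(V{\left(\frac{1}{22 + 5},12 \right)},-93 \right)} + 975675} = \frac{1}{\left(1 - 93 + \sqrt{\left(\frac{1}{22 + 5}\right)^{2} + \left(-93\right)^{2}}\right)^{2} + 975675} = \frac{1}{\left(1 - 93 + \sqrt{\left(\frac{1}{27}\right)^{2} + 8649}\right)^{2} + 975675} = \frac{1}{\left(1 - 93 + \sqrt{\frac{1}{729} + 8649}\right)^{2} + 975675} = \frac{1}{\left(1 - 93 + \sqrt{\frac{6305122}{729}}\right)^{2} + 975675} = \frac{1}{\left(1 - 93 + \frac{\sqrt{6305122}}{27}\right)^{2} + 975675} = \frac{1}{\left(-92 + \frac{\sqrt{6305122}}{27}\right)^{2} + 975675} = \frac{1}{975675 + \left(-92 + \frac{\sqrt{6305122}}{27}\right)^{2}}$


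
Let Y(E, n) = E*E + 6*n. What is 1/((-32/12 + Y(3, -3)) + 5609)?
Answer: 3/16792 ≈ 0.00017866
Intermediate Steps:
Y(E, n) = E**2 + 6*n
1/((-32/12 + Y(3, -3)) + 5609) = 1/((-32/12 + (3**2 + 6*(-3))) + 5609) = 1/((-32*1/12 + (9 - 18)) + 5609) = 1/((-8/3 - 9) + 5609) = 1/(-35/3 + 5609) = 1/(16792/3) = 3/16792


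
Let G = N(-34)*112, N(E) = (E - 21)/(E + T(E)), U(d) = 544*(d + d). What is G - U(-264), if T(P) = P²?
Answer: 14648552/51 ≈ 2.8723e+5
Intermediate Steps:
U(d) = 1088*d (U(d) = 544*(2*d) = 1088*d)
N(E) = (-21 + E)/(E + E²) (N(E) = (E - 21)/(E + E²) = (-21 + E)/(E + E²))
G = -280/51 (G = ((-21 - 34)/((-34)*(1 - 34)))*112 = -1/34*(-55)/(-33)*112 = -1/34*(-1/33)*(-55)*112 = -5/102*112 = -280/51 ≈ -5.4902)
G - U(-264) = -280/51 - 1088*(-264) = -280/51 - 1*(-287232) = -280/51 + 287232 = 14648552/51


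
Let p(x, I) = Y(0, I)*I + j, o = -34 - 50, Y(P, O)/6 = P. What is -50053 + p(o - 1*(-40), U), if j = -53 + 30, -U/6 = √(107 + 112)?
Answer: -50076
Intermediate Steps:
Y(P, O) = 6*P
U = -6*√219 (U = -6*√(107 + 112) = -6*√219 ≈ -88.792)
j = -23
o = -84
p(x, I) = -23 (p(x, I) = (6*0)*I - 23 = 0*I - 23 = 0 - 23 = -23)
-50053 + p(o - 1*(-40), U) = -50053 - 23 = -50076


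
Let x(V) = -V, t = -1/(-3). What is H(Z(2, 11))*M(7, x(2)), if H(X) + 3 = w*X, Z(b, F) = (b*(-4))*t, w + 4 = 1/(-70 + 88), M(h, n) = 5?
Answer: 1015/27 ≈ 37.593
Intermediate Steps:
t = 1/3 (t = -1*(-1/3) = 1/3 ≈ 0.33333)
w = -71/18 (w = -4 + 1/(-70 + 88) = -4 + 1/18 = -71/18 ≈ -3.9444)
Z(b, F) = -4*b/3 (Z(b, F) = (b*(-4))*(1/3) = -4*b*(1/3) = -4*b/3)
H(X) = -3 - 71*X/18
H(Z(2, 11))*M(7, x(2)) = (-3 - (-142)*2/27)*5 = (-3 - 71/18*(-8/3))*5 = (-3 + 284/27)*5 = (203/27)*5 = 1015/27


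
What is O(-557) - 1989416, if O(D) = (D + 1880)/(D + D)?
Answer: -2216210747/1114 ≈ -1.9894e+6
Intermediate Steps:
O(D) = (1880 + D)/(2*D) (O(D) = (1880 + D)/((2*D)) = (1880 + D)*(1/(2*D)) = (1880 + D)/(2*D))
O(-557) - 1989416 = (1/2)*(1880 - 557)/(-557) - 1989416 = (1/2)*(-1/557)*1323 - 1989416 = -1323/1114 - 1989416 = -2216210747/1114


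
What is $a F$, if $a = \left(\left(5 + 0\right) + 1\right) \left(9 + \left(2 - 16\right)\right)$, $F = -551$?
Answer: $16530$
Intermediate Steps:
$a = -30$ ($a = \left(5 + 1\right) \left(9 + \left(2 - 16\right)\right) = 6 \left(9 - 14\right) = 6 \left(-5\right) = -30$)
$a F = \left(-30\right) \left(-551\right) = 16530$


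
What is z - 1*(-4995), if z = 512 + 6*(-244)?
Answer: 4043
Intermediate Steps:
z = -952 (z = 512 - 1464 = -952)
z - 1*(-4995) = -952 - 1*(-4995) = -952 + 4995 = 4043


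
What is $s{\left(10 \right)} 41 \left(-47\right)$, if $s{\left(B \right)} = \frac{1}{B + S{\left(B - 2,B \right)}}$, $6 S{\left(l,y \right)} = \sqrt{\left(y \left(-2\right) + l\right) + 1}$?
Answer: $- \frac{693720}{3611} + \frac{11562 i \sqrt{11}}{3611} \approx -192.11 + 10.619 i$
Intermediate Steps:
$S{\left(l,y \right)} = \frac{\sqrt{1 + l - 2 y}}{6}$ ($S{\left(l,y \right)} = \frac{\sqrt{\left(y \left(-2\right) + l\right) + 1}}{6} = \frac{\sqrt{\left(- 2 y + l\right) + 1}}{6} = \frac{\sqrt{\left(l - 2 y\right) + 1}}{6} = \frac{\sqrt{1 + l - 2 y}}{6}$)
$s{\left(B \right)} = \frac{1}{B + \frac{\sqrt{-1 - B}}{6}}$ ($s{\left(B \right)} = \frac{1}{B + \frac{\sqrt{1 + \left(B - 2\right) - 2 B}}{6}} = \frac{1}{B + \frac{\sqrt{1 + \left(-2 + B\right) - 2 B}}{6}} = \frac{1}{B + \frac{\sqrt{-1 - B}}{6}}$)
$s{\left(10 \right)} 41 \left(-47\right) = \frac{6}{\sqrt{-1 - 10} + 6 \cdot 10} \cdot 41 \left(-47\right) = \frac{6}{\sqrt{-1 - 10} + 60} \cdot 41 \left(-47\right) = \frac{6}{\sqrt{-11} + 60} \cdot 41 \left(-47\right) = \frac{6}{i \sqrt{11} + 60} \cdot 41 \left(-47\right) = \frac{6}{60 + i \sqrt{11}} \cdot 41 \left(-47\right) = \frac{246}{60 + i \sqrt{11}} \left(-47\right) = - \frac{11562}{60 + i \sqrt{11}}$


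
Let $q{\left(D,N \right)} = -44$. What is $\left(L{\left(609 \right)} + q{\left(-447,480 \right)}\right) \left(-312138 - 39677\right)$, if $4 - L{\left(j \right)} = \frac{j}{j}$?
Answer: $14424415$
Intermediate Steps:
$L{\left(j \right)} = 3$ ($L{\left(j \right)} = 4 - \frac{j}{j} = 4 - 1 = 3$)
$\left(L{\left(609 \right)} + q{\left(-447,480 \right)}\right) \left(-312138 - 39677\right) = \left(3 - 44\right) \left(-312138 - 39677\right) = - 41 \left(-312138 - 39677\right) = \left(-41\right) \left(-351815\right) = 14424415$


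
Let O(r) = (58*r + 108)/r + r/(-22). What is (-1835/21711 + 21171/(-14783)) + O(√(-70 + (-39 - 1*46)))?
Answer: 18128544968/320953713 - 2531*I*√155/3410 ≈ 56.483 - 9.2407*I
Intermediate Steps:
O(r) = -r/22 + (108 + 58*r)/r (O(r) = (108 + 58*r)/r + r*(-1/22) = (108 + 58*r)/r - r/22 = -r/22 + (108 + 58*r)/r)
(-1835/21711 + 21171/(-14783)) + O(√(-70 + (-39 - 1*46))) = (-1835/21711 + 21171/(-14783)) + (58 + 108/(√(-70 + (-39 - 1*46))) - √(-70 + (-39 - 1*46))/22) = (-1835*1/21711 + 21171*(-1/14783)) + (58 + 108/(√(-70 + (-39 - 46))) - √(-70 + (-39 - 46))/22) = (-1835/21711 - 21171/14783) + (58 + 108/(√(-70 - 85)) - √(-70 - 85)/22) = -486770386/320953713 + (58 + 108/(√(-155)) - I*√155/22) = -486770386/320953713 + (58 + 108/((I*√155)) - I*√155/22) = -486770386/320953713 + (58 + 108*(-I*√155/155) - I*√155/22) = -486770386/320953713 + (58 - 108*I*√155/155 - I*√155/22) = -486770386/320953713 + (58 - 2531*I*√155/3410) = 18128544968/320953713 - 2531*I*√155/3410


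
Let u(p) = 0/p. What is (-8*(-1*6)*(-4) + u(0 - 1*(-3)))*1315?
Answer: -252480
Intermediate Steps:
u(p) = 0
(-8*(-1*6)*(-4) + u(0 - 1*(-3)))*1315 = (-8*(-1*6)*(-4) + 0)*1315 = (-(-48)*(-4) + 0)*1315 = (-8*24 + 0)*1315 = (-192 + 0)*1315 = -192*1315 = -252480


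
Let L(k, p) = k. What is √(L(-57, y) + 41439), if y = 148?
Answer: 33*√38 ≈ 203.43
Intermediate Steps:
√(L(-57, y) + 41439) = √(-57 + 41439) = √41382 = 33*√38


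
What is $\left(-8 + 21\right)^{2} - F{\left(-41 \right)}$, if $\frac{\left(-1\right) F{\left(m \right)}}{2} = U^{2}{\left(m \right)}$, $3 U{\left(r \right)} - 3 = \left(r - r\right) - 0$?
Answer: $171$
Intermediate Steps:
$U{\left(r \right)} = 1$ ($U{\left(r \right)} = 1 + \frac{\left(r - r\right) - 0}{3} = 1 + \frac{0 + 0}{3} = 1 + \frac{1}{3} \cdot 0 = 1 + 0 = 1$)
$F{\left(m \right)} = -2$ ($F{\left(m \right)} = - 2 \cdot 1^{2} = \left(-2\right) 1 = -2$)
$\left(-8 + 21\right)^{2} - F{\left(-41 \right)} = \left(-8 + 21\right)^{2} - -2 = 13^{2} + 2 = 169 + 2 = 171$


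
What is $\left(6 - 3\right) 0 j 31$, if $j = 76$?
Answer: $0$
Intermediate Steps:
$\left(6 - 3\right) 0 j 31 = \left(6 - 3\right) 0 \cdot 76 \cdot 31 = 3 \cdot 0 \cdot 76 \cdot 31 = 0 \cdot 76 \cdot 31 = 0 \cdot 31 = 0$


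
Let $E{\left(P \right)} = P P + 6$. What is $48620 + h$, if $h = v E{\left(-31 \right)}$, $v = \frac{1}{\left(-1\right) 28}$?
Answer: $\frac{1360393}{28} \approx 48585.0$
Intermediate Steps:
$E{\left(P \right)} = 6 + P^{2}$ ($E{\left(P \right)} = P^{2} + 6 = 6 + P^{2}$)
$v = - \frac{1}{28}$ ($v = \frac{1}{-28} = - \frac{1}{28} \approx -0.035714$)
$h = - \frac{967}{28}$ ($h = - \frac{6 + \left(-31\right)^{2}}{28} = - \frac{6 + 961}{28} = \left(- \frac{1}{28}\right) 967 = - \frac{967}{28} \approx -34.536$)
$48620 + h = 48620 - \frac{967}{28} = \frac{1360393}{28}$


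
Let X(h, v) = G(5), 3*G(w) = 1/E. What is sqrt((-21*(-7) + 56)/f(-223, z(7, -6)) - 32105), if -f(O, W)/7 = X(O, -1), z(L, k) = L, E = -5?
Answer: I*sqrt(31670) ≈ 177.96*I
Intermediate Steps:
G(w) = -1/15 (G(w) = (1/3)/(-5) = (1/3)*(-1/5) = -1/15)
X(h, v) = -1/15
f(O, W) = 7/15 (f(O, W) = -7*(-1/15) = 7/15)
sqrt((-21*(-7) + 56)/f(-223, z(7, -6)) - 32105) = sqrt((-21*(-7) + 56)/(7/15) - 32105) = sqrt((147 + 56)*(15/7) - 32105) = sqrt(203*(15/7) - 32105) = sqrt(435 - 32105) = sqrt(-31670) = I*sqrt(31670)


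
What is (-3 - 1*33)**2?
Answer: 1296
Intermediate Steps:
(-3 - 1*33)**2 = (-3 - 33)**2 = (-36)**2 = 1296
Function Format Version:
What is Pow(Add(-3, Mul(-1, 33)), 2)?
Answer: 1296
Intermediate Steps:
Pow(Add(-3, Mul(-1, 33)), 2) = Pow(Add(-3, -33), 2) = Pow(-36, 2) = 1296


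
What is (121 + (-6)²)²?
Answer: 24649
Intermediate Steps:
(121 + (-6)²)² = (121 + 36)² = 157² = 24649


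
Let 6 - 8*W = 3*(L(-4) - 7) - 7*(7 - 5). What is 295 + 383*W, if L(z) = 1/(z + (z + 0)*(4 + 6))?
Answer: 795921/352 ≈ 2261.1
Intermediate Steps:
L(z) = 1/(11*z) (L(z) = 1/(z + z*10) = 1/(z + 10*z) = 1/(11*z))
W = 1807/352 (W = ¾ - (3*((1/11)/(-4) - 7) - 7*(7 - 5))/8 = ¾ - (3*((1/11)*(-¼) - 7) - 7*2)/8 = ¾ - (3*(-1/44 - 7) - 14)/8 = ¾ - (3*(-309/44) - 14)/8 = ¾ - (-927/44 - 14)/8 = ¾ - ⅛*(-1543/44) = ¾ + 1543/352 = 1807/352 ≈ 5.1335)
295 + 383*W = 295 + 383*(1807/352) = 295 + 692081/352 = 795921/352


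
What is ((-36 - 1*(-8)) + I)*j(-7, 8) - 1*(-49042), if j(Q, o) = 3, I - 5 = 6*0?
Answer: 48973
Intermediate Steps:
I = 5 (I = 5 + 6*0 = 5 + 0 = 5)
((-36 - 1*(-8)) + I)*j(-7, 8) - 1*(-49042) = ((-36 - 1*(-8)) + 5)*3 - 1*(-49042) = ((-36 + 8) + 5)*3 + 49042 = (-28 + 5)*3 + 49042 = -23*3 + 49042 = -69 + 49042 = 48973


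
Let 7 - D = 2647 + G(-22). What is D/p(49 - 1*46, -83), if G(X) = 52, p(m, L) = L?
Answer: 2692/83 ≈ 32.434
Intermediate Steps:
D = -2692 (D = 7 - (2647 + 52) = 7 - 1*2699 = 7 - 2699 = -2692)
D/p(49 - 1*46, -83) = -2692/(-83) = -2692*(-1/83) = 2692/83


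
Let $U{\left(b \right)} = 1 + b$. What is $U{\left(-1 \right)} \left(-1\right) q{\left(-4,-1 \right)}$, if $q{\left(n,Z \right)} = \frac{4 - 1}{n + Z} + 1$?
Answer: $0$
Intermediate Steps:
$q{\left(n,Z \right)} = 1 + \frac{3}{Z + n}$ ($q{\left(n,Z \right)} = \frac{3}{Z + n} + 1 = 1 + \frac{3}{Z + n}$)
$U{\left(-1 \right)} \left(-1\right) q{\left(-4,-1 \right)} = \left(1 - 1\right) \left(-1\right) \frac{3 - 1 - 4}{-1 - 4} = 0 \left(-1\right) \frac{1}{-5} \left(-2\right) = 0 \left(\left(- \frac{1}{5}\right) \left(-2\right)\right) = 0 \cdot \frac{2}{5} = 0$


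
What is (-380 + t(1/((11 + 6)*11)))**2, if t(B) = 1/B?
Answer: 37249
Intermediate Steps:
(-380 + t(1/((11 + 6)*11)))**2 = (-380 + 1/(1/((11 + 6)*11)))**2 = (-380 + 1/((1/11)/17))**2 = (-380 + 1/((1/17)*(1/11)))**2 = (-380 + 1/(1/187))**2 = (-380 + 187)**2 = (-193)**2 = 37249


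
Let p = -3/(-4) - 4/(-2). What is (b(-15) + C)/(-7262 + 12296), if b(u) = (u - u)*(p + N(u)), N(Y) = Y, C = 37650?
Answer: 6275/839 ≈ 7.4791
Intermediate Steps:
p = 11/4 (p = -3*(-¼) - 4*(-½) = ¾ + 2 = 11/4 ≈ 2.7500)
b(u) = 0 (b(u) = (u - u)*(11/4 + u) = 0*(11/4 + u) = 0)
(b(-15) + C)/(-7262 + 12296) = (0 + 37650)/(-7262 + 12296) = 37650/5034 = 37650*(1/5034) = 6275/839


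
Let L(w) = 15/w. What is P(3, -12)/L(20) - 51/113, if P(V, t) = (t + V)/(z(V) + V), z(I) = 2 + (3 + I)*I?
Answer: -2529/2599 ≈ -0.97307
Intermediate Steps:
z(I) = 2 + I*(3 + I)
P(V, t) = (V + t)/(2 + V² + 4*V) (P(V, t) = (t + V)/((2 + V² + 3*V) + V) = (V + t)/(2 + V² + 4*V))
P(3, -12)/L(20) - 51/113 = ((3 - 12)/(2 + 3² + 4*3))/((15/20)) - 51/113 = (-9/(2 + 9 + 12))/((15*(1/20))) - 51*1/113 = (-9/23)/(¾) - 51/113 = ((1/23)*(-9))*(4/3) - 51/113 = -9/23*4/3 - 51/113 = -12/23 - 51/113 = -2529/2599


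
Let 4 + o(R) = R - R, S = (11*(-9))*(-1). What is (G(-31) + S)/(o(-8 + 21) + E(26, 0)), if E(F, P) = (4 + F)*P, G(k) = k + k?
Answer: -37/4 ≈ -9.2500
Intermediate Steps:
G(k) = 2*k
S = 99 (S = -99*(-1) = 99)
E(F, P) = P*(4 + F)
o(R) = -4 (o(R) = -4 + (R - R) = -4 + 0 = -4)
(G(-31) + S)/(o(-8 + 21) + E(26, 0)) = (2*(-31) + 99)/(-4 + 0*(4 + 26)) = (-62 + 99)/(-4 + 0*30) = 37/(-4 + 0) = 37/(-4) = 37*(-¼) = -37/4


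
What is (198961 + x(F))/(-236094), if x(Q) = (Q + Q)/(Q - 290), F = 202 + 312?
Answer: -11142073/13221264 ≈ -0.84274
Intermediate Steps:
F = 514
x(Q) = 2*Q/(-290 + Q) (x(Q) = (2*Q)/(-290 + Q) = 2*Q/(-290 + Q))
(198961 + x(F))/(-236094) = (198961 + 2*514/(-290 + 514))/(-236094) = (198961 + 2*514/224)*(-1/236094) = (198961 + 2*514*(1/224))*(-1/236094) = (198961 + 257/56)*(-1/236094) = (11142073/56)*(-1/236094) = -11142073/13221264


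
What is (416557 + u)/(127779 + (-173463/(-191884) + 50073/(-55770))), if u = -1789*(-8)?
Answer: 69861952780620/20718341059753 ≈ 3.3720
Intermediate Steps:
u = 14312
(416557 + u)/(127779 + (-173463/(-191884) + 50073/(-55770))) = (416557 + 14312)/(127779 + (-173463/(-191884) + 50073/(-55770))) = 430869/(127779 + (-173463*(-1/191884) + 50073*(-1/55770))) = 430869/(127779 + (173463/191884 - 16691/18590)) = 430869/(127779 + 997333/162141980) = 430869/(20718341059753/162141980) = 430869*(162141980/20718341059753) = 69861952780620/20718341059753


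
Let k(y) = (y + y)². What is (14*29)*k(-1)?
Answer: 1624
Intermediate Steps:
k(y) = 4*y² (k(y) = (2*y)² = 4*y²)
(14*29)*k(-1) = (14*29)*(4*(-1)²) = 406*(4*1) = 406*4 = 1624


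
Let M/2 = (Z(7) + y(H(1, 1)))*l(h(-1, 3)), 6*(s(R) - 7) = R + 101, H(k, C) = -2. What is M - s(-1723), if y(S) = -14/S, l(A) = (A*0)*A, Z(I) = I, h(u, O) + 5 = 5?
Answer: 790/3 ≈ 263.33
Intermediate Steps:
h(u, O) = 0 (h(u, O) = -5 + 5 = 0)
s(R) = 143/6 + R/6 (s(R) = 7 + (R + 101)/6 = 7 + (101 + R)/6 = 7 + (101/6 + R/6) = 143/6 + R/6)
l(A) = 0 (l(A) = 0*A = 0)
M = 0 (M = 2*((7 - 14/(-2))*0) = 2*((7 - 14*(-½))*0) = 2*((7 + 7)*0) = 2*(14*0) = 2*0 = 0)
M - s(-1723) = 0 - (143/6 + (⅙)*(-1723)) = 0 - (143/6 - 1723/6) = 0 - 1*(-790/3) = 0 + 790/3 = 790/3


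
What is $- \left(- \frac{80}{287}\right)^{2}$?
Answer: $- \frac{6400}{82369} \approx -0.077699$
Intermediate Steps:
$- \left(- \frac{80}{287}\right)^{2} = \left(-1\right) \frac{6400}{82369} = - \frac{6400}{82369}$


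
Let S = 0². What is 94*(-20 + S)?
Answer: -1880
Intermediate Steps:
S = 0
94*(-20 + S) = 94*(-20 + 0) = 94*(-20) = -1880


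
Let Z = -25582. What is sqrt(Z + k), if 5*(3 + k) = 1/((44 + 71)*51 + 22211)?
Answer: I*sqrt(126047984583405)/70190 ≈ 159.95*I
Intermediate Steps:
k = -421139/140380 (k = -3 + 1/(5*((44 + 71)*51 + 22211)) = -3 + 1/(5*(115*51 + 22211)) = -3 + 1/(5*(5865 + 22211)) = -3 + (1/5)/28076 = -3 + (1/5)*(1/28076) = -3 + 1/140380 = -421139/140380 ≈ -3.0000)
sqrt(Z + k) = sqrt(-25582 - 421139/140380) = sqrt(-3591622299/140380) = I*sqrt(126047984583405)/70190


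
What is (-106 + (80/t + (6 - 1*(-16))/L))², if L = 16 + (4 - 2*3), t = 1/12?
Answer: 35868121/49 ≈ 7.3200e+5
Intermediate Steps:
t = 1/12 ≈ 0.083333
L = 14 (L = 16 + (4 - 6) = 16 - 2 = 14)
(-106 + (80/t + (6 - 1*(-16))/L))² = (-106 + (80/(1/12) + (6 - 1*(-16))/14))² = (-106 + (80*12 + (6 + 16)*(1/14)))² = (-106 + (960 + 22*(1/14)))² = (-106 + (960 + 11/7))² = (-106 + 6731/7)² = (5989/7)² = 35868121/49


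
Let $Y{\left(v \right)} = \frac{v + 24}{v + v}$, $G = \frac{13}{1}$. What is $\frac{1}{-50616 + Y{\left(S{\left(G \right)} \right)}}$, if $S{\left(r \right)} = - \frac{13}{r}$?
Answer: $- \frac{2}{101255} \approx -1.9752 \cdot 10^{-5}$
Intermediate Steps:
$G = 13$ ($G = 13 \cdot 1 = 13$)
$Y{\left(v \right)} = \frac{24 + v}{2 v}$
$\frac{1}{-50616 + Y{\left(S{\left(G \right)} \right)}} = \frac{1}{-50616 + \frac{24 - \frac{13}{13}}{2 \left(- \frac{13}{13}\right)}} = \frac{1}{-50616 + \frac{24 - 1}{2 \left(\left(-13\right) \frac{1}{13}\right)}} = \frac{1}{-50616 + \frac{24 - 1}{2 \left(-1\right)}} = \frac{1}{-50616 + \frac{1}{2} \left(-1\right) 23} = \frac{1}{-50616 - \frac{23}{2}} = \frac{1}{- \frac{101255}{2}} = - \frac{2}{101255}$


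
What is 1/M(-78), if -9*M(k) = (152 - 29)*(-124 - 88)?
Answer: 3/8692 ≈ 0.00034514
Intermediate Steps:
M(k) = 8692/3 (M(k) = -(152 - 29)*(-124 - 88)/9 = -41*(-212)/3 = -⅑*(-26076) = 8692/3)
1/M(-78) = 1/(8692/3) = 3/8692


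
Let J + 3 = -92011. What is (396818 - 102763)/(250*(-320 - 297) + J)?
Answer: -294055/246264 ≈ -1.1941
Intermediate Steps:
J = -92014 (J = -3 - 92011 = -92014)
(396818 - 102763)/(250*(-320 - 297) + J) = (396818 - 102763)/(250*(-320 - 297) - 92014) = 294055/(250*(-617) - 92014) = 294055/(-154250 - 92014) = 294055/(-246264) = 294055*(-1/246264) = -294055/246264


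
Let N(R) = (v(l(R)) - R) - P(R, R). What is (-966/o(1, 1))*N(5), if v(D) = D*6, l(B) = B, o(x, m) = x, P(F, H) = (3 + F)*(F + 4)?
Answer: 45402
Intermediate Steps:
P(F, H) = (3 + F)*(4 + F)
v(D) = 6*D
N(R) = -12 - R² - 2*R (N(R) = (6*R - R) - (12 + R² + 7*R) = 5*R + (-12 - R² - 7*R) = -12 - R² - 2*R)
(-966/o(1, 1))*N(5) = (-966/1)*(-12 - 1*5² - 2*5) = (-966)*(-12 - 1*25 - 10) = (-21*46)*(-12 - 25 - 10) = -966*(-47) = 45402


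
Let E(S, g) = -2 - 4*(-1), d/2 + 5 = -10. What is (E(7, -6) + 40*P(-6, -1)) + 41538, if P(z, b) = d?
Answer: 40340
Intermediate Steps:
d = -30 (d = -10 + 2*(-10) = -10 - 20 = -30)
P(z, b) = -30
E(S, g) = 2 (E(S, g) = -2 + 4 = 2)
(E(7, -6) + 40*P(-6, -1)) + 41538 = (2 + 40*(-30)) + 41538 = (2 - 1200) + 41538 = -1198 + 41538 = 40340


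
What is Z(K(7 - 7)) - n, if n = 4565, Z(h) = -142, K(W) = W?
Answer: -4707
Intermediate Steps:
Z(K(7 - 7)) - n = -142 - 1*4565 = -142 - 4565 = -4707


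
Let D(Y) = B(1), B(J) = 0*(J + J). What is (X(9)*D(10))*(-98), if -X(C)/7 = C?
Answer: 0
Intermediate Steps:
B(J) = 0 (B(J) = 0*(2*J) = 0)
D(Y) = 0
X(C) = -7*C
(X(9)*D(10))*(-98) = (-7*9*0)*(-98) = -63*0*(-98) = 0*(-98) = 0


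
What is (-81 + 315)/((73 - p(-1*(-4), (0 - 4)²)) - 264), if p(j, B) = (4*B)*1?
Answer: -78/85 ≈ -0.91765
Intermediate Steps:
p(j, B) = 4*B
(-81 + 315)/((73 - p(-1*(-4), (0 - 4)²)) - 264) = (-81 + 315)/((73 - 4*(0 - 4)²) - 264) = 234/((73 - 4*(-4)²) - 264) = 234/((73 - 4*16) - 264) = 234/((73 - 1*64) - 264) = 234/((73 - 64) - 264) = 234/(9 - 264) = 234/(-255) = 234*(-1/255) = -78/85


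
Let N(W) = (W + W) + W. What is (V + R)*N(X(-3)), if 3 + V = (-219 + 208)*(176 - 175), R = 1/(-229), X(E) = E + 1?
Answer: 19242/229 ≈ 84.026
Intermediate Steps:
X(E) = 1 + E
N(W) = 3*W (N(W) = 2*W + W = 3*W)
R = -1/229 ≈ -0.0043668
V = -14 (V = -3 + (-219 + 208)*(176 - 175) = -3 - 11*1 = -3 - 11 = -14)
(V + R)*N(X(-3)) = (-14 - 1/229)*(3*(1 - 3)) = -9621*(-2)/229 = -3207/229*(-6) = 19242/229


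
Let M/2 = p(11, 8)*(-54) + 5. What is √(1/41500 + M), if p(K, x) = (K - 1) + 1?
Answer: 127*I*√1257865/4150 ≈ 34.322*I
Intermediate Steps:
p(K, x) = K (p(K, x) = (-1 + K) + 1 = K)
M = -1178 (M = 2*(11*(-54) + 5) = 2*(-594 + 5) = 2*(-589) = -1178)
√(1/41500 + M) = √(1/41500 - 1178) = √(-48886999/41500) = 127*I*√1257865/4150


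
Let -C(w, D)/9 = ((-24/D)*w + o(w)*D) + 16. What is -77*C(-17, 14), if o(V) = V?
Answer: -133650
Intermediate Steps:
C(w, D) = -144 - 9*D*w + 216*w/D (C(w, D) = -9*(((-24/D)*w + w*D) + 16) = -9*((-24*w/D + D*w) + 16) = -9*((D*w - 24*w/D) + 16) = -9*(16 + D*w - 24*w/D) = -144 - 9*D*w + 216*w/D)
-77*C(-17, 14) = -77*(-144 - 9*14*(-17) + 216*(-17)/14) = -77*(-144 + 2142 + 216*(-17)*(1/14)) = -77*(-144 + 2142 - 1836/7) = -77*12150/7 = -133650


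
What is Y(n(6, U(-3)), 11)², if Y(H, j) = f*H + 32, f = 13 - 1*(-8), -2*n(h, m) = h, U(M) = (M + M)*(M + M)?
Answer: 961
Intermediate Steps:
U(M) = 4*M² (U(M) = (2*M)*(2*M) = 4*M²)
n(h, m) = -h/2
f = 21 (f = 13 + 8 = 21)
Y(H, j) = 32 + 21*H (Y(H, j) = 21*H + 32 = 32 + 21*H)
Y(n(6, U(-3)), 11)² = (32 + 21*(-½*6))² = (32 + 21*(-3))² = (32 - 63)² = (-31)² = 961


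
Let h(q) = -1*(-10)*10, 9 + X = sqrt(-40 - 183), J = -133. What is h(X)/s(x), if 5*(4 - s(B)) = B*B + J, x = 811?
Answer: -125/164392 ≈ -0.00076038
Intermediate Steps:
X = -9 + I*sqrt(223) (X = -9 + sqrt(-40 - 183) = -9 + sqrt(-223) = -9 + I*sqrt(223) ≈ -9.0 + 14.933*I)
s(B) = 153/5 - B**2/5 (s(B) = 4 - (B*B - 133)/5 = 4 - (B**2 - 133)/5 = 4 - (-133 + B**2)/5 = 4 + (133/5 - B**2/5) = 153/5 - B**2/5)
h(q) = 100 (h(q) = 10*10 = 100)
h(X)/s(x) = 100/(153/5 - 1/5*811**2) = 100/(153/5 - 1/5*657721) = 100/(153/5 - 657721/5) = 100/(-657568/5) = 100*(-5/657568) = -125/164392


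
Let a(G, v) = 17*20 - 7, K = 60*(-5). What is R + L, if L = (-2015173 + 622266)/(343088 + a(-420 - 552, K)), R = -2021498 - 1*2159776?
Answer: -1435938691261/343421 ≈ -4.1813e+6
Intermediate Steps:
R = -4181274 (R = -2021498 - 2159776 = -4181274)
K = -300
a(G, v) = 333 (a(G, v) = 340 - 7 = 333)
L = -1392907/343421 (L = (-2015173 + 622266)/(343088 + 333) = -1392907/343421 ≈ -4.0560)
R + L = -4181274 - 1392907/343421 = -1435938691261/343421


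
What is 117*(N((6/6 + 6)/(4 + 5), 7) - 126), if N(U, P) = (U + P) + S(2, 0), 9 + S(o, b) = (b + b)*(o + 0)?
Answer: -14885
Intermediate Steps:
S(o, b) = -9 + 2*b*o (S(o, b) = -9 + (b + b)*(o + 0) = -9 + (2*b)*o = -9 + 2*b*o)
N(U, P) = -9 + P + U (N(U, P) = (U + P) + (-9 + 2*0*2) = (P + U) + (-9 + 0) = (P + U) - 9 = -9 + P + U)
117*(N((6/6 + 6)/(4 + 5), 7) - 126) = 117*((-9 + 7 + (6/6 + 6)/(4 + 5)) - 126) = 117*((-9 + 7 + (6*(1/6) + 6)/9) - 126) = 117*((-9 + 7 + (1 + 6)*(1/9)) - 126) = 117*((-9 + 7 + 7*(1/9)) - 126) = 117*((-9 + 7 + 7/9) - 126) = 117*(-11/9 - 126) = 117*(-1145/9) = -14885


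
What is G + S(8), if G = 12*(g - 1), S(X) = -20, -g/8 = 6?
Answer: -608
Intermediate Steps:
g = -48 (g = -8*6 = -48)
G = -588 (G = 12*(-48 - 1) = 12*(-49) = -588)
G + S(8) = -588 - 20 = -608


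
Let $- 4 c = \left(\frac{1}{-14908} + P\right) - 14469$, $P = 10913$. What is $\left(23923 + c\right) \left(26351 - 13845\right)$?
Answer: $\frac{9251871173805}{29816} \approx 3.103 \cdot 10^{8}$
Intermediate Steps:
$c = \frac{53012849}{59632}$ ($c = - \frac{\left(\frac{1}{-14908} + 10913\right) - 14469}{4} = - \frac{\left(- \frac{1}{14908} + 10913\right) - 14469}{4} = - \frac{\frac{162691003}{14908} - 14469}{4} = \left(- \frac{1}{4}\right) \left(- \frac{53012849}{14908}\right) = \frac{53012849}{59632} \approx 889.0$)
$\left(23923 + c\right) \left(26351 - 13845\right) = \left(23923 + \frac{53012849}{59632}\right) \left(26351 - 13845\right) = \frac{1479589185 \left(26351 - 13845\right)}{59632} = \frac{1479589185}{59632} \cdot 12506 = \frac{9251871173805}{29816}$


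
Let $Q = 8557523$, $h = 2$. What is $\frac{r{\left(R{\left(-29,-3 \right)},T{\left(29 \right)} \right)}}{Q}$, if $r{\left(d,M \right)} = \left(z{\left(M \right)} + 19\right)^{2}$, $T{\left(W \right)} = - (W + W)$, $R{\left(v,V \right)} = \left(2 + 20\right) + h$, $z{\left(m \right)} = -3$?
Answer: $\frac{256}{8557523} \approx 2.9915 \cdot 10^{-5}$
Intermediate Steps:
$R{\left(v,V \right)} = 24$ ($R{\left(v,V \right)} = \left(2 + 20\right) + 2 = 22 + 2 = 24$)
$T{\left(W \right)} = - 2 W$
$r{\left(d,M \right)} = 256$ ($r{\left(d,M \right)} = \left(-3 + 19\right)^{2} = 16^{2} = 256$)
$\frac{r{\left(R{\left(-29,-3 \right)},T{\left(29 \right)} \right)}}{Q} = \frac{256}{8557523}$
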